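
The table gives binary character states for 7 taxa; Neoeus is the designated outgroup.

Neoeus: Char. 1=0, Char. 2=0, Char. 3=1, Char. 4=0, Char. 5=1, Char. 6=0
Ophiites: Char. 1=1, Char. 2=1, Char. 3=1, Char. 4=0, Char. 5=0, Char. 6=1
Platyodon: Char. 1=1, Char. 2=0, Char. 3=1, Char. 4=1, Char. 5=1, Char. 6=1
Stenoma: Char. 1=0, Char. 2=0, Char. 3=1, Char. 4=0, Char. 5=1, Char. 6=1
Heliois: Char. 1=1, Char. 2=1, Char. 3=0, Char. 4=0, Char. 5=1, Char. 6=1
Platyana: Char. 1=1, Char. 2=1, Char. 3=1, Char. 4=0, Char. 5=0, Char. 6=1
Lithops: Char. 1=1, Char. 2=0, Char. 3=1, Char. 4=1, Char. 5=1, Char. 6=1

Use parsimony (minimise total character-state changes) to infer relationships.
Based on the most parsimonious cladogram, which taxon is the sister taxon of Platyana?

Ophiites

Character polarity is set by the outgroup: the derived state is whichever differs from the outgroup's state, so for Char. 3, Char. 5 the derived state is '0', and for the remaining characters it is '1'.
Char. 1: derived state '1' in Heliois, Lithops, Ophiites, Platyana, and Platyodon only — synapomorphy for {Heliois, Lithops, Ophiites, Platyana, Platyodon}.
Char. 2 (derived state '1') is shared by Heliois, Ophiites, and Platyana — a synapomorphy uniting that clade.
Char. 3: derived state '0' in Heliois only — an autapomorphy, so it tells us nothing about relationships among taxa.
Char. 4: derived state '1' in Lithops and Platyodon only — synapomorphy for {Lithops, Platyodon}.
Char. 5: derived state '0' in Ophiites and Platyana only — synapomorphy for {Ophiites, Platyana}.
All ingroup taxa share the derived state '1' for Char. 6; it defines the ingroup but does not resolve relationships within it.
Most parsimonious ingroup topology: ((((Ophiites,Platyana),Heliois),(Platyodon,Lithops)),Stenoma).
Platyana and Ophiites form a cherry on this tree, so they are sister taxa.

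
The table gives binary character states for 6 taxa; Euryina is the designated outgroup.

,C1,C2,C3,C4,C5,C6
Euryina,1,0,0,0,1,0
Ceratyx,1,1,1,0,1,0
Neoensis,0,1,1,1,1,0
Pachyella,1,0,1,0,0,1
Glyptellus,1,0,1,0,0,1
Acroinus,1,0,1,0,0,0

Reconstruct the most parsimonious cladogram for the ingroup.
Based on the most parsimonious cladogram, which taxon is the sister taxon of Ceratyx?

Neoensis

Character polarity is set by the outgroup: the derived state is whichever differs from the outgroup's state, so for C1, C5 the derived state is '0', and for the remaining characters it is '1'.
C1 (derived state '0') is unique to Neoensis (autapomorphy; uninformative for grouping).
Only Ceratyx and Neoensis show the derived state '1' for C2, supporting them as a clade.
All ingroup taxa share the derived state '1' for C3; it defines the ingroup but does not resolve relationships within it.
C4: derived state '1' in Neoensis only — an autapomorphy, so it tells us nothing about relationships among taxa.
C5: derived state '0' in Acroinus, Glyptellus, and Pachyella only — synapomorphy for {Acroinus, Glyptellus, Pachyella}.
Only Glyptellus and Pachyella show the derived state '1' for C6, supporting them as a clade.
Most parsimonious ingroup topology: ((Ceratyx,Neoensis),((Pachyella,Glyptellus),Acroinus)).
Ceratyx and Neoensis form a cherry on this tree, so they are sister taxa.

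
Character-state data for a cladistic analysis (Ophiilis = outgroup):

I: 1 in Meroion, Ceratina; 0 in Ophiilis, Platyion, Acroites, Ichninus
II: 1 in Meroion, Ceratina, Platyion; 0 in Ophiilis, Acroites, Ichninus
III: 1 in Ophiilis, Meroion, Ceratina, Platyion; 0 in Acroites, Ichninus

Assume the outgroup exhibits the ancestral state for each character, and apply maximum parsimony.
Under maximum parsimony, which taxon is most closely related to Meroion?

Character polarity is set by the outgroup: the derived state is whichever differs from the outgroup's state, so for III the derived state is '0', and for the remaining characters it is '1'.
I (derived state '1') is shared by Ceratina and Meroion — a synapomorphy uniting that clade.
II: derived state '1' in Ceratina, Meroion, and Platyion only — synapomorphy for {Ceratina, Meroion, Platyion}.
III: derived state '0' in Acroites and Ichninus only — synapomorphy for {Acroites, Ichninus}.
Most parsimonious ingroup topology: (((Meroion,Ceratina),Platyion),(Acroites,Ichninus)).
Meroion and Ceratina form a cherry on this tree, so they are sister taxa.

Ceratina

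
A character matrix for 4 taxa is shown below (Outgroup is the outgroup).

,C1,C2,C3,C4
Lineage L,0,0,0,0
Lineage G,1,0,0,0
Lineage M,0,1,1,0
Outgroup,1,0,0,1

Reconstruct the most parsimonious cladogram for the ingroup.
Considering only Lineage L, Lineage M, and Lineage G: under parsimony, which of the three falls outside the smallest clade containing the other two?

Lineage G

Character polarity is set by the outgroup: the derived state is whichever differs from the outgroup's state, so for C1, C4 the derived state is '0', and for the remaining characters it is '1'.
C1: derived state '0' in Lineage L and Lineage M only — synapomorphy for {Lineage L, Lineage M}.
C2 (derived state '1') is unique to Lineage M (autapomorphy; uninformative for grouping).
C3: derived state '1' in Lineage M only — an autapomorphy, so it tells us nothing about relationships among taxa.
All ingroup taxa share the derived state '0' for C4; it defines the ingroup but does not resolve relationships within it.
Most parsimonious ingroup topology: (Lineage G,(Lineage L,Lineage M)).
Lineage M and Lineage L share a more recent common ancestor with each other than either does with Lineage G, so Lineage G is the least closely related of the three.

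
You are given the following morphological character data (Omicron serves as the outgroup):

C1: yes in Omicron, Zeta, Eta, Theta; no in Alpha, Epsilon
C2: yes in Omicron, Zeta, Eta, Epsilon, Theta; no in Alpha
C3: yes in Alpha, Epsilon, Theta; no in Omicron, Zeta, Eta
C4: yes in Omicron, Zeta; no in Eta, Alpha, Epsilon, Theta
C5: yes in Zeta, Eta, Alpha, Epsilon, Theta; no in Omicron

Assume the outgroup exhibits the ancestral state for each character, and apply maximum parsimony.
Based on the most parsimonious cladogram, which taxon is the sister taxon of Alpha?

Epsilon

Character polarity is set by the outgroup: the derived state is whichever differs from the outgroup's state, so for C1, C2, C4 the derived state is 'no', and for the remaining characters it is 'yes'.
C1 (derived state 'no') is shared by Alpha and Epsilon — a synapomorphy uniting that clade.
C2: derived state 'no' in Alpha only — an autapomorphy, so it tells us nothing about relationships among taxa.
C3 (derived state 'yes') is shared by Alpha, Epsilon, and Theta — a synapomorphy uniting that clade.
Only Alpha, Epsilon, Eta, and Theta show the derived state 'no' for C4, supporting them as a clade.
C5 (derived state 'yes') is shared by all ingroup taxa — unites the whole ingroup.
Most parsimonious ingroup topology: (Zeta,(Eta,((Alpha,Epsilon),Theta))).
Alpha and Epsilon form a cherry on this tree, so they are sister taxa.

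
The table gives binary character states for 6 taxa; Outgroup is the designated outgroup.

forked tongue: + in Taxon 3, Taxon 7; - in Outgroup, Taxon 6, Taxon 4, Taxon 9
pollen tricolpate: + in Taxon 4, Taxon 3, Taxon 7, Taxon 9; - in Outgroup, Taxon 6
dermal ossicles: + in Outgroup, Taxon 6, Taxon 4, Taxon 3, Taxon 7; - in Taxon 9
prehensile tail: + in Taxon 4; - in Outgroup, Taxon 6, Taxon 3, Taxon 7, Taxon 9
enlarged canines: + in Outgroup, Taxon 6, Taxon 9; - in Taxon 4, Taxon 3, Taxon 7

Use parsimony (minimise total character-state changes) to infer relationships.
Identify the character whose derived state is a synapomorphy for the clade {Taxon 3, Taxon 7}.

Character polarity is set by the outgroup: the derived state is whichever differs from the outgroup's state, so for dermal ossicles, enlarged canines the derived state is '-', and for the remaining characters it is '+'.
Only Taxon 3 and Taxon 7 show the derived state '+' for forked tongue, supporting them as a clade.
pollen tricolpate: derived state '+' in Taxon 3, Taxon 4, Taxon 7, and Taxon 9 only — synapomorphy for {Taxon 3, Taxon 4, Taxon 7, Taxon 9}.
dermal ossicles (derived state '-') is unique to Taxon 9 (autapomorphy; uninformative for grouping).
prehensile tail (derived state '+') is unique to Taxon 4 (autapomorphy; uninformative for grouping).
enlarged canines (derived state '-') is shared by Taxon 3, Taxon 4, and Taxon 7 — a synapomorphy uniting that clade.
Most parsimonious ingroup topology: ((((Taxon 7,Taxon 3),Taxon 4),Taxon 9),Taxon 6).
The clade {Taxon 3, Taxon 7} is supported by forked tongue: its derived state '+' occurs in exactly those taxa and in no other taxon (including the outgroup).

forked tongue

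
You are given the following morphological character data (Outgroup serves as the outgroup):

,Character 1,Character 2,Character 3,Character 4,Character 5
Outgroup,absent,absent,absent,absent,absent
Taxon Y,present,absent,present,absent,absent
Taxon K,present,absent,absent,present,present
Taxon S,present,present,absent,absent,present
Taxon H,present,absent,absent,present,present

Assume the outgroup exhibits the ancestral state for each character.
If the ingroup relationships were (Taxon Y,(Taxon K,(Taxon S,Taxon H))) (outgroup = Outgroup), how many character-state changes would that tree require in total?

6

Map each character onto (Taxon Y,(Taxon K,(Taxon S,Taxon H))) (rooted by Outgroup) and count the minimum state changes it requires (Fitch parsimony):
Character 1: 1; Character 2: 1; Character 3: 1; Character 4: 2; Character 5: 1.
Total tree length = 6.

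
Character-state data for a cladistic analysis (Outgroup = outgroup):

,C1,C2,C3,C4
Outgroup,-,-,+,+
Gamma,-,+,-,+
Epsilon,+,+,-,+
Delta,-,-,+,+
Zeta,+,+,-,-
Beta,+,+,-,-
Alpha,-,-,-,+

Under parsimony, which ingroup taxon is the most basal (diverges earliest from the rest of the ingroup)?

Character polarity is set by the outgroup: the derived state is whichever differs from the outgroup's state, so for C3, C4 the derived state is '-', and for the remaining characters it is '+'.
C1 (derived state '+') is shared by Beta, Epsilon, and Zeta — a synapomorphy uniting that clade.
C2 (derived state '+') is shared by Beta, Epsilon, Gamma, and Zeta — a synapomorphy uniting that clade.
C3: derived state '-' in Alpha, Beta, Epsilon, Gamma, and Zeta only — synapomorphy for {Alpha, Beta, Epsilon, Gamma, Zeta}.
Only Beta and Zeta show the derived state '-' for C4, supporting them as a clade.
Most parsimonious ingroup topology: (((((Zeta,Beta),Epsilon),Gamma),Alpha),Delta).
Delta is sister to the clade containing all other ingroup taxa, so it is the earliest-diverging (most basal) ingroup lineage.

Delta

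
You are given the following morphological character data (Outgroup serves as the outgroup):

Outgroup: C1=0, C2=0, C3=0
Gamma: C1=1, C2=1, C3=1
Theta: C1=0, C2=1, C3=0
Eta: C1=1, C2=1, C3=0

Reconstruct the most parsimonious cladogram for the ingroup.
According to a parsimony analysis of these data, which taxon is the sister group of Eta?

Gamma

The outgroup has state '0' for every character, so '1' is the derived state throughout.
C1: derived state '1' in Eta and Gamma only — synapomorphy for {Eta, Gamma}.
C2 (derived state '1') is shared by all ingroup taxa — unites the whole ingroup.
C3 (derived state '1') is unique to Gamma (autapomorphy; uninformative for grouping).
Most parsimonious ingroup topology: ((Gamma,Eta),Theta).
Eta and Gamma form a cherry on this tree, so they are sister taxa.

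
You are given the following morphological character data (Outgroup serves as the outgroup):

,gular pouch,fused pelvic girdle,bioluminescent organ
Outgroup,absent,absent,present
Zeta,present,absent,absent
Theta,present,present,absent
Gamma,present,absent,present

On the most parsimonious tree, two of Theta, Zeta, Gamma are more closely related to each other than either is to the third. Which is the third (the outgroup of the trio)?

Gamma

Character polarity is set by the outgroup: the derived state is whichever differs from the outgroup's state, so for bioluminescent organ the derived state is 'absent', and for the remaining characters it is 'present'.
gular pouch (derived state 'present') is shared by all ingroup taxa — unites the whole ingroup.
fused pelvic girdle (derived state 'present') is unique to Theta (autapomorphy; uninformative for grouping).
bioluminescent organ (derived state 'absent') is shared by Theta and Zeta — a synapomorphy uniting that clade.
Most parsimonious ingroup topology: ((Zeta,Theta),Gamma).
Theta and Zeta share a more recent common ancestor with each other than either does with Gamma, so Gamma is the least closely related of the three.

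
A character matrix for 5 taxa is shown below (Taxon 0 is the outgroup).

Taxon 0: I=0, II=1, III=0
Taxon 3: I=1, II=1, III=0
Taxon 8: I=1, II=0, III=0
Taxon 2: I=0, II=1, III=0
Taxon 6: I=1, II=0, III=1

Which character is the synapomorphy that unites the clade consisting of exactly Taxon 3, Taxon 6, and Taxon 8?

I

Character polarity is set by the outgroup: the derived state is whichever differs from the outgroup's state, so for II the derived state is '0', and for the remaining characters it is '1'.
I: derived state '1' in Taxon 3, Taxon 6, and Taxon 8 only — synapomorphy for {Taxon 3, Taxon 6, Taxon 8}.
II: derived state '0' in Taxon 6 and Taxon 8 only — synapomorphy for {Taxon 6, Taxon 8}.
III (derived state '1') is unique to Taxon 6 (autapomorphy; uninformative for grouping).
Most parsimonious ingroup topology: ((Taxon 3,(Taxon 8,Taxon 6)),Taxon 2).
The clade {Taxon 3, Taxon 6, Taxon 8} is supported by I: its derived state '1' occurs in exactly those taxa and in no other taxon (including the outgroup).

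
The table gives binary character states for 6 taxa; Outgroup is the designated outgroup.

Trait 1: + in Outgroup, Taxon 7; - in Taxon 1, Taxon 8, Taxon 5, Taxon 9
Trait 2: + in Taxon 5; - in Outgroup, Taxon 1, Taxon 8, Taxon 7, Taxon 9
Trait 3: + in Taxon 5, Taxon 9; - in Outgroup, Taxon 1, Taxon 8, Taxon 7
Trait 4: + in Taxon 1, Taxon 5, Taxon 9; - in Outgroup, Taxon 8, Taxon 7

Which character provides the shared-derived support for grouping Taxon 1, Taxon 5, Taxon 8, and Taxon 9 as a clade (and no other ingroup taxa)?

Trait 1

Character polarity is set by the outgroup: the derived state is whichever differs from the outgroup's state, so for Trait 1 the derived state is '-', and for the remaining characters it is '+'.
Trait 1: derived state '-' in Taxon 1, Taxon 5, Taxon 8, and Taxon 9 only — synapomorphy for {Taxon 1, Taxon 5, Taxon 8, Taxon 9}.
Trait 2: derived state '+' in Taxon 5 only — an autapomorphy, so it tells us nothing about relationships among taxa.
Only Taxon 5 and Taxon 9 show the derived state '+' for Trait 3, supporting them as a clade.
Trait 4: derived state '+' in Taxon 1, Taxon 5, and Taxon 9 only — synapomorphy for {Taxon 1, Taxon 5, Taxon 9}.
Most parsimonious ingroup topology: (((Taxon 1,(Taxon 5,Taxon 9)),Taxon 8),Taxon 7).
The clade {Taxon 1, Taxon 5, Taxon 8, Taxon 9} is supported by Trait 1: its derived state '-' occurs in exactly those taxa and in no other taxon (including the outgroup).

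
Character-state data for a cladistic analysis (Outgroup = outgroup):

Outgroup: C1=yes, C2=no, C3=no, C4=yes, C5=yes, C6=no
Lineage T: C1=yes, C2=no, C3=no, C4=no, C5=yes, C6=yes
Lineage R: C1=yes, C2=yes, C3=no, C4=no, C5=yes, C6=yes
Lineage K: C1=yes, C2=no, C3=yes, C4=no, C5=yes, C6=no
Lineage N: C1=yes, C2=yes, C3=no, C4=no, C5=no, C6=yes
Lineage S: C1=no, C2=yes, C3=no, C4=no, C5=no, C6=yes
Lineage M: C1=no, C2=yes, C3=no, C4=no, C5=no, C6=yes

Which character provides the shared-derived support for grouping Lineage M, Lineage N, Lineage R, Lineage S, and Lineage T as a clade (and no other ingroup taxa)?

C6

Character polarity is set by the outgroup: the derived state is whichever differs from the outgroup's state, so for C1, C4, C5 the derived state is 'no', and for the remaining characters it is 'yes'.
C1: derived state 'no' in Lineage M and Lineage S only — synapomorphy for {Lineage M, Lineage S}.
C2: derived state 'yes' in Lineage M, Lineage N, Lineage R, and Lineage S only — synapomorphy for {Lineage M, Lineage N, Lineage R, Lineage S}.
C3: derived state 'yes' in Lineage K only — an autapomorphy, so it tells us nothing about relationships among taxa.
C4 (derived state 'no') is shared by all ingroup taxa — unites the whole ingroup.
C5 (derived state 'no') is shared by Lineage M, Lineage N, and Lineage S — a synapomorphy uniting that clade.
C6: derived state 'yes' in Lineage M, Lineage N, Lineage R, Lineage S, and Lineage T only — synapomorphy for {Lineage M, Lineage N, Lineage R, Lineage S, Lineage T}.
Most parsimonious ingroup topology: ((Lineage T,(Lineage R,(Lineage N,(Lineage S,Lineage M)))),Lineage K).
The clade {Lineage M, Lineage N, Lineage R, Lineage S, Lineage T} is supported by C6: its derived state 'yes' occurs in exactly those taxa and in no other taxon (including the outgroup).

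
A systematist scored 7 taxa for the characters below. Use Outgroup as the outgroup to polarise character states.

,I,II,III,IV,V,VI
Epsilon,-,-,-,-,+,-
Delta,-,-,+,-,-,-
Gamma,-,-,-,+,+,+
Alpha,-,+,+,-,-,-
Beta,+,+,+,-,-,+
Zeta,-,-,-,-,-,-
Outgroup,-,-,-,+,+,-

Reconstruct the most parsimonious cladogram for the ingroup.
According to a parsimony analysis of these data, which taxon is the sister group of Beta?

Alpha

Character polarity is set by the outgroup: the derived state is whichever differs from the outgroup's state, so for IV, V the derived state is '-', and for the remaining characters it is '+'.
I: derived state '+' in Beta only — an autapomorphy, so it tells us nothing about relationships among taxa.
II (derived state '+') is shared by Alpha and Beta — a synapomorphy uniting that clade.
III (derived state '+') is shared by Alpha, Beta, and Delta — a synapomorphy uniting that clade.
IV (derived state '-') is shared by Alpha, Beta, Delta, Epsilon, and Zeta — a synapomorphy uniting that clade.
Only Alpha, Beta, Delta, and Zeta show the derived state '-' for V, supporting them as a clade.
VI groups Beta and Gamma, which is incompatible with the clades supported by the remaining characters; treating it as convergent (homoplasy) costs fewer steps than any alternative tree.
Most parsimonious ingroup topology: (((((Beta,Alpha),Delta),Zeta),Epsilon),Gamma).
Beta and Alpha form a cherry on this tree, so they are sister taxa.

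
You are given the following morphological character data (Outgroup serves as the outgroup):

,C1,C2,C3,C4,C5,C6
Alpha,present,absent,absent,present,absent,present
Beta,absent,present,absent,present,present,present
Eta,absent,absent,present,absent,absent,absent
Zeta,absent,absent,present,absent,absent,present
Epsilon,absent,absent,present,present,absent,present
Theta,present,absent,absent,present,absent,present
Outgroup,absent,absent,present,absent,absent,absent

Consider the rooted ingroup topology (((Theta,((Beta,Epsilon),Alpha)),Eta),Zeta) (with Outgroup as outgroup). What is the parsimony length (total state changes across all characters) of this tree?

9

Map each character onto (((Theta,((Beta,Epsilon),Alpha)),Eta),Zeta) (rooted by Outgroup) and count the minimum state changes it requires (Fitch parsimony):
C1: 2; C2: 1; C3: 2; C4: 1; C5: 1; C6: 2.
Total tree length = 9.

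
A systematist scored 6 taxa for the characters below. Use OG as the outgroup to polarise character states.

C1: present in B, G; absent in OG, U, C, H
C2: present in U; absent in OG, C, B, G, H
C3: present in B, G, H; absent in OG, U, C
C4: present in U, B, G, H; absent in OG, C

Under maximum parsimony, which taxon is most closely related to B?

G

The outgroup has state 'absent' for every character, so 'present' is the derived state throughout.
Only B and G show the derived state 'present' for C1, supporting them as a clade.
C2: derived state 'present' in U only — an autapomorphy, so it tells us nothing about relationships among taxa.
C3: derived state 'present' in B, G, and H only — synapomorphy for {B, G, H}.
Only B, G, H, and U show the derived state 'present' for C4, supporting them as a clade.
Most parsimonious ingroup topology: ((U,((B,G),H)),C).
B and G form a cherry on this tree, so they are sister taxa.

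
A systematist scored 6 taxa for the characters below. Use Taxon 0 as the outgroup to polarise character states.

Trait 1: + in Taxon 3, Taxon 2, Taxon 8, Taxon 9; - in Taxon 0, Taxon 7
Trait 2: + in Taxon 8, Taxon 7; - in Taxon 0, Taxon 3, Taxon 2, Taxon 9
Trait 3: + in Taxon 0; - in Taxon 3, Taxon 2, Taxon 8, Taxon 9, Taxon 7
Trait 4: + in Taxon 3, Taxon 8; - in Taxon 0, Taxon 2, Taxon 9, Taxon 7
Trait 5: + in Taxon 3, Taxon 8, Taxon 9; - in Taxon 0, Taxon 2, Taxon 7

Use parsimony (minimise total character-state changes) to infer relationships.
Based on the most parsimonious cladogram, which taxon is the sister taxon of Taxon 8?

Taxon 3

Character polarity is set by the outgroup: the derived state is whichever differs from the outgroup's state, so for Trait 3 the derived state is '-', and for the remaining characters it is '+'.
Only Taxon 2, Taxon 3, Taxon 8, and Taxon 9 show the derived state '+' for Trait 1, supporting them as a clade.
Trait 2 (state '+') occurs in Taxon 7 and Taxon 8 but conflicts with the nesting implied by the other characters — most parsimoniously interpreted as homoplasy.
All ingroup taxa share the derived state '-' for Trait 3; it defines the ingroup but does not resolve relationships within it.
Trait 4 (derived state '+') is shared by Taxon 3 and Taxon 8 — a synapomorphy uniting that clade.
Trait 5: derived state '+' in Taxon 3, Taxon 8, and Taxon 9 only — synapomorphy for {Taxon 3, Taxon 8, Taxon 9}.
Most parsimonious ingroup topology: ((((Taxon 3,Taxon 8),Taxon 9),Taxon 2),Taxon 7).
Taxon 8 and Taxon 3 form a cherry on this tree, so they are sister taxa.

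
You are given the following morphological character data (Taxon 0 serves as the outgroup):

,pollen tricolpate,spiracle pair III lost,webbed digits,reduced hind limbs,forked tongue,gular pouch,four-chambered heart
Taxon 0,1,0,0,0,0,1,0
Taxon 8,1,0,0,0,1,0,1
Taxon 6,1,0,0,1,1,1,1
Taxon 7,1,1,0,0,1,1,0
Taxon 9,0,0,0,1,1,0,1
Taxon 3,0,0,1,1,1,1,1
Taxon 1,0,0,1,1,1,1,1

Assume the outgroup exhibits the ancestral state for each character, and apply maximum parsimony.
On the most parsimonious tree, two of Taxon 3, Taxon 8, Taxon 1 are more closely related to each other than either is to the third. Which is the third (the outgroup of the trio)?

Taxon 8

Character polarity is set by the outgroup: the derived state is whichever differs from the outgroup's state, so for pollen tricolpate, gular pouch the derived state is '0', and for the remaining characters it is '1'.
pollen tricolpate: derived state '0' in Taxon 1, Taxon 3, and Taxon 9 only — synapomorphy for {Taxon 1, Taxon 3, Taxon 9}.
spiracle pair III lost: derived state '1' in Taxon 7 only — an autapomorphy, so it tells us nothing about relationships among taxa.
Only Taxon 1 and Taxon 3 show the derived state '1' for webbed digits, supporting them as a clade.
reduced hind limbs (derived state '1') is shared by Taxon 1, Taxon 3, Taxon 6, and Taxon 9 — a synapomorphy uniting that clade.
All ingroup taxa share the derived state '1' for forked tongue; it defines the ingroup but does not resolve relationships within it.
gular pouch (state '0') occurs in Taxon 8 and Taxon 9 but conflicts with the nesting implied by the other characters — most parsimoniously interpreted as homoplasy.
four-chambered heart (derived state '1') is shared by Taxon 1, Taxon 3, Taxon 6, Taxon 8, and Taxon 9 — a synapomorphy uniting that clade.
Most parsimonious ingroup topology: ((Taxon 8,(Taxon 6,(Taxon 9,(Taxon 3,Taxon 1)))),Taxon 7).
Taxon 1 and Taxon 3 share a more recent common ancestor with each other than either does with Taxon 8, so Taxon 8 is the least closely related of the three.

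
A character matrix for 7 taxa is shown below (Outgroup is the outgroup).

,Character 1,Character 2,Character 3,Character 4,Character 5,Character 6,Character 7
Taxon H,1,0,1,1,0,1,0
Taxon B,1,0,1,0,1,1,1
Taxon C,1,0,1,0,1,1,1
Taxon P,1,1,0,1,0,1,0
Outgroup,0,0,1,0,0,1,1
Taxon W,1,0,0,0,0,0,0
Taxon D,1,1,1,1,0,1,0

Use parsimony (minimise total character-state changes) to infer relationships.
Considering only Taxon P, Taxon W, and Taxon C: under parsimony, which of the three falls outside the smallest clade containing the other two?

Character polarity is set by the outgroup: the derived state is whichever differs from the outgroup's state, so for Character 3, Character 6, Character 7 the derived state is '0', and for the remaining characters it is '1'.
Character 1 (derived state '1') is shared by all ingroup taxa — unites the whole ingroup.
Only Taxon D and Taxon P show the derived state '1' for Character 2, supporting them as a clade.
Character 3 (state '0') occurs in Taxon P and Taxon W but conflicts with the nesting implied by the other characters — most parsimoniously interpreted as homoplasy.
Character 4: derived state '1' in Taxon D, Taxon H, and Taxon P only — synapomorphy for {Taxon D, Taxon H, Taxon P}.
Character 5: derived state '1' in Taxon B and Taxon C only — synapomorphy for {Taxon B, Taxon C}.
Character 6: derived state '0' in Taxon W only — an autapomorphy, so it tells us nothing about relationships among taxa.
Character 7 (derived state '0') is shared by Taxon D, Taxon H, Taxon P, and Taxon W — a synapomorphy uniting that clade.
Most parsimonious ingroup topology: ((Taxon B,Taxon C),(((Taxon P,Taxon D),Taxon H),Taxon W)).
Taxon W and Taxon P share a more recent common ancestor with each other than either does with Taxon C, so Taxon C is the least closely related of the three.

Taxon C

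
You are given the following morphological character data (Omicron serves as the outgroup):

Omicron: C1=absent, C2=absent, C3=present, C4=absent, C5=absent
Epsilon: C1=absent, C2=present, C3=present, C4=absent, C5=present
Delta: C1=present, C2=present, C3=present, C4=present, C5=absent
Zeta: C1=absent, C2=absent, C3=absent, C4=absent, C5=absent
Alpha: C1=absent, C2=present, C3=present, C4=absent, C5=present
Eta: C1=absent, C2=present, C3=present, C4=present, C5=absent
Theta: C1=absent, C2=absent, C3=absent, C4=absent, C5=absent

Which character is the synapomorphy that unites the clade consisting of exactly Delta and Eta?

C4

Character polarity is set by the outgroup: the derived state is whichever differs from the outgroup's state, so for C3 the derived state is 'absent', and for the remaining characters it is 'present'.
C1: derived state 'present' in Delta only — an autapomorphy, so it tells us nothing about relationships among taxa.
C2: derived state 'present' in Alpha, Delta, Epsilon, and Eta only — synapomorphy for {Alpha, Delta, Epsilon, Eta}.
C3 (derived state 'absent') is shared by Theta and Zeta — a synapomorphy uniting that clade.
C4: derived state 'present' in Delta and Eta only — synapomorphy for {Delta, Eta}.
Only Alpha and Epsilon show the derived state 'present' for C5, supporting them as a clade.
Most parsimonious ingroup topology: (((Epsilon,Alpha),(Delta,Eta)),(Zeta,Theta)).
The clade {Delta, Eta} is supported by C4: its derived state 'present' occurs in exactly those taxa and in no other taxon (including the outgroup).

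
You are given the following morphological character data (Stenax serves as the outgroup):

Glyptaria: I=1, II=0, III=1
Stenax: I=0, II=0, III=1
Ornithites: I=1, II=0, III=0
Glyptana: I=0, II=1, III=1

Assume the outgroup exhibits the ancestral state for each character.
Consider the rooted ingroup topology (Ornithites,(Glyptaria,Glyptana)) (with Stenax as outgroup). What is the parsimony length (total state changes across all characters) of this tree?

4

Map each character onto (Ornithites,(Glyptaria,Glyptana)) (rooted by Stenax) and count the minimum state changes it requires (Fitch parsimony):
I: 2; II: 1; III: 1.
Total tree length = 4.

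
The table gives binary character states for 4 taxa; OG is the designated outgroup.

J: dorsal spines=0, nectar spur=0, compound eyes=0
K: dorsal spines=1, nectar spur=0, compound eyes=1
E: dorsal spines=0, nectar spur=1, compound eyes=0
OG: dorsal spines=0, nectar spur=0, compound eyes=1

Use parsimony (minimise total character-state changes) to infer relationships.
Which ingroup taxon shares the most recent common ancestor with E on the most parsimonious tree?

Character polarity is set by the outgroup: the derived state is whichever differs from the outgroup's state, so for compound eyes the derived state is '0', and for the remaining characters it is '1'.
dorsal spines (derived state '1') is unique to K (autapomorphy; uninformative for grouping).
nectar spur (derived state '1') is unique to E (autapomorphy; uninformative for grouping).
compound eyes (derived state '0') is shared by E and J — a synapomorphy uniting that clade.
Most parsimonious ingroup topology: (K,(J,E)).
E and J form a cherry on this tree, so they are sister taxa.

J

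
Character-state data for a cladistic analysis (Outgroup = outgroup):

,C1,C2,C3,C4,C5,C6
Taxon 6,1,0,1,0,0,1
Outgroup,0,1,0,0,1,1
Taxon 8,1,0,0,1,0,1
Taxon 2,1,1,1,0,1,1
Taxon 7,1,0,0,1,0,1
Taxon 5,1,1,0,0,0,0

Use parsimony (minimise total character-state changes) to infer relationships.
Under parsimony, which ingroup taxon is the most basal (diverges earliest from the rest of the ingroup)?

Character polarity is set by the outgroup: the derived state is whichever differs from the outgroup's state, so for C2, C5, C6 the derived state is '0', and for the remaining characters it is '1'.
C1 (derived state '1') is shared by all ingroup taxa — unites the whole ingroup.
C2 (derived state '0') is shared by Taxon 6, Taxon 7, and Taxon 8 — a synapomorphy uniting that clade.
C3 groups Taxon 2 and Taxon 6, which is incompatible with the clades supported by the remaining characters; treating it as convergent (homoplasy) costs fewer steps than any alternative tree.
C4 (derived state '1') is shared by Taxon 7 and Taxon 8 — a synapomorphy uniting that clade.
C5 (derived state '0') is shared by Taxon 5, Taxon 6, Taxon 7, and Taxon 8 — a synapomorphy uniting that clade.
C6 (derived state '0') is unique to Taxon 5 (autapomorphy; uninformative for grouping).
Most parsimonious ingroup topology: ((((Taxon 8,Taxon 7),Taxon 6),Taxon 5),Taxon 2).
Taxon 2 is sister to the clade containing all other ingroup taxa, so it is the earliest-diverging (most basal) ingroup lineage.

Taxon 2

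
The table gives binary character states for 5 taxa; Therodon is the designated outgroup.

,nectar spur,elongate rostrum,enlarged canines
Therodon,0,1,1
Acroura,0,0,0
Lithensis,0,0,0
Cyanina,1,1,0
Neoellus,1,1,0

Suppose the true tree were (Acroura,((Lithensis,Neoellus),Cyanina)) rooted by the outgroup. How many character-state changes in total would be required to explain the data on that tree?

5

Map each character onto (Acroura,((Lithensis,Neoellus),Cyanina)) (rooted by Therodon) and count the minimum state changes it requires (Fitch parsimony):
nectar spur: 2; elongate rostrum: 2; enlarged canines: 1.
Total tree length = 5.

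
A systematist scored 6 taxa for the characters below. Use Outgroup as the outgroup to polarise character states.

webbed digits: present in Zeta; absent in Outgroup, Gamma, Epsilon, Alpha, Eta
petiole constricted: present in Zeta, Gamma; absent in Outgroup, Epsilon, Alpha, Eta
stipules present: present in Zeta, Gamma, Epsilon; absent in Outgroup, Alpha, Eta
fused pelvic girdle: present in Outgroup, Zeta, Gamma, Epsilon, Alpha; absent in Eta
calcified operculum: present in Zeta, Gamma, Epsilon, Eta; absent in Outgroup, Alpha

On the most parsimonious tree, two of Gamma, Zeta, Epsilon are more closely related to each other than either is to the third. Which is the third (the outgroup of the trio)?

Epsilon

Character polarity is set by the outgroup: the derived state is whichever differs from the outgroup's state, so for fused pelvic girdle the derived state is 'absent', and for the remaining characters it is 'present'.
webbed digits: derived state 'present' in Zeta only — an autapomorphy, so it tells us nothing about relationships among taxa.
Only Gamma and Zeta show the derived state 'present' for petiole constricted, supporting them as a clade.
Only Epsilon, Gamma, and Zeta show the derived state 'present' for stipules present, supporting them as a clade.
fused pelvic girdle: derived state 'absent' in Eta only — an autapomorphy, so it tells us nothing about relationships among taxa.
calcified operculum: derived state 'present' in Epsilon, Eta, Gamma, and Zeta only — synapomorphy for {Epsilon, Eta, Gamma, Zeta}.
Most parsimonious ingroup topology: ((((Zeta,Gamma),Epsilon),Eta),Alpha).
Zeta and Gamma share a more recent common ancestor with each other than either does with Epsilon, so Epsilon is the least closely related of the three.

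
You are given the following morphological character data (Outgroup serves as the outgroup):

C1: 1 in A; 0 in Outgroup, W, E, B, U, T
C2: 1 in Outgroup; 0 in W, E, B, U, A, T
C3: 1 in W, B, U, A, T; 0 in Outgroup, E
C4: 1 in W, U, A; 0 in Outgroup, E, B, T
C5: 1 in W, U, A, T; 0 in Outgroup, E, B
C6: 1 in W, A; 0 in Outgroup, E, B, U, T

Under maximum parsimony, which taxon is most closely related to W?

A

Character polarity is set by the outgroup: the derived state is whichever differs from the outgroup's state, so for C2 the derived state is '0', and for the remaining characters it is '1'.
C1 (derived state '1') is unique to A (autapomorphy; uninformative for grouping).
All ingroup taxa share the derived state '0' for C2; it defines the ingroup but does not resolve relationships within it.
C3: derived state '1' in A, B, T, U, and W only — synapomorphy for {A, B, T, U, W}.
C4 (derived state '1') is shared by A, U, and W — a synapomorphy uniting that clade.
Only A, T, U, and W show the derived state '1' for C5, supporting them as a clade.
C6 (derived state '1') is shared by A and W — a synapomorphy uniting that clade.
Most parsimonious ingroup topology: (((((W,A),U),T),B),E).
W and A form a cherry on this tree, so they are sister taxa.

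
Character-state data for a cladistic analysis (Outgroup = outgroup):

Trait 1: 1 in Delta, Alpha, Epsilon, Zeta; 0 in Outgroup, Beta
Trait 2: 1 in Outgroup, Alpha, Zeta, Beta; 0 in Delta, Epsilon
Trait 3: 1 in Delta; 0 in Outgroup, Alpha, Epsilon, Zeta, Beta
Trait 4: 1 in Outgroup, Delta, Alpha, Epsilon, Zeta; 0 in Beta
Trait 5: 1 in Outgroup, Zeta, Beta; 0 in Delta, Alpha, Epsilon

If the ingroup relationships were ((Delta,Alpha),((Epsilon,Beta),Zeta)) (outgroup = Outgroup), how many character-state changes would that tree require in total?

8

Map each character onto ((Delta,Alpha),((Epsilon,Beta),Zeta)) (rooted by Outgroup) and count the minimum state changes it requires (Fitch parsimony):
Trait 1: 2; Trait 2: 2; Trait 3: 1; Trait 4: 1; Trait 5: 2.
Total tree length = 8.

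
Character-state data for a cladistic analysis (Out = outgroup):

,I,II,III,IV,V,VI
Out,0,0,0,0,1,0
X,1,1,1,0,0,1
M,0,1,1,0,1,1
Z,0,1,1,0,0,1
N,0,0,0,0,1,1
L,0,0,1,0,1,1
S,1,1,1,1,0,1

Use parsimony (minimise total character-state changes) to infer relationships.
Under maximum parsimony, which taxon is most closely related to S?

Character polarity is set by the outgroup: the derived state is whichever differs from the outgroup's state, so for V the derived state is '0', and for the remaining characters it is '1'.
I (derived state '1') is shared by S and X — a synapomorphy uniting that clade.
II: derived state '1' in M, S, X, and Z only — synapomorphy for {M, S, X, Z}.
III: derived state '1' in L, M, S, X, and Z only — synapomorphy for {L, M, S, X, Z}.
IV (derived state '1') is unique to S (autapomorphy; uninformative for grouping).
V (derived state '0') is shared by S, X, and Z — a synapomorphy uniting that clade.
All ingroup taxa share the derived state '1' for VI; it defines the ingroup but does not resolve relationships within it.
Most parsimonious ingroup topology: (((((X,S),Z),M),L),N).
S and X form a cherry on this tree, so they are sister taxa.

X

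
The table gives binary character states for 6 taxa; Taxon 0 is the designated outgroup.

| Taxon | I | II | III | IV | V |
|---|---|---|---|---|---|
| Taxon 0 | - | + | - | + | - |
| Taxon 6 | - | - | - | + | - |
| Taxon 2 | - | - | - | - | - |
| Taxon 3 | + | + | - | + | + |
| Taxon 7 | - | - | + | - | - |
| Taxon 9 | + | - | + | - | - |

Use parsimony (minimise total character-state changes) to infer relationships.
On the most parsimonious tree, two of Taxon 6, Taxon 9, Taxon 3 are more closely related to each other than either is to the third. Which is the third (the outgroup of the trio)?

Character polarity is set by the outgroup: the derived state is whichever differs from the outgroup's state, so for II, IV the derived state is '-', and for the remaining characters it is '+'.
I groups Taxon 3 and Taxon 9, which is incompatible with the clades supported by the remaining characters; treating it as convergent (homoplasy) costs fewer steps than any alternative tree.
II (derived state '-') is shared by Taxon 2, Taxon 6, Taxon 7, and Taxon 9 — a synapomorphy uniting that clade.
Only Taxon 7 and Taxon 9 show the derived state '+' for III, supporting them as a clade.
Only Taxon 2, Taxon 7, and Taxon 9 show the derived state '-' for IV, supporting them as a clade.
V: derived state '+' in Taxon 3 only — an autapomorphy, so it tells us nothing about relationships among taxa.
Most parsimonious ingroup topology: ((Taxon 6,(Taxon 2,(Taxon 7,Taxon 9))),Taxon 3).
Taxon 6 and Taxon 9 share a more recent common ancestor with each other than either does with Taxon 3, so Taxon 3 is the least closely related of the three.

Taxon 3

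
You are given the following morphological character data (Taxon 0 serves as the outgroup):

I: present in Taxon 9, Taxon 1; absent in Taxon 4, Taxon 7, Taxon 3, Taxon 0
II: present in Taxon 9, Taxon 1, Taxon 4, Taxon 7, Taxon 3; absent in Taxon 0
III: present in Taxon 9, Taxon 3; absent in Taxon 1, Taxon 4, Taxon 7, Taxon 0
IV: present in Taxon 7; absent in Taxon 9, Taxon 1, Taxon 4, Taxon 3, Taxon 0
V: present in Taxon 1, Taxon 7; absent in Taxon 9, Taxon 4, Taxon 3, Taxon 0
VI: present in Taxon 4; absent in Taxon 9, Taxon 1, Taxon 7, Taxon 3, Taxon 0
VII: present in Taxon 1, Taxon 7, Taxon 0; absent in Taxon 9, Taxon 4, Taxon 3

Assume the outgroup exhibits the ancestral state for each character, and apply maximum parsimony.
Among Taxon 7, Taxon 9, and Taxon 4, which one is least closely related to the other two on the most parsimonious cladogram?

Taxon 7

Character polarity is set by the outgroup: the derived state is whichever differs from the outgroup's state, so for VII the derived state is 'absent', and for the remaining characters it is 'present'.
I groups Taxon 1 and Taxon 9, which is incompatible with the clades supported by the remaining characters; treating it as convergent (homoplasy) costs fewer steps than any alternative tree.
All ingroup taxa share the derived state 'present' for II; it defines the ingroup but does not resolve relationships within it.
Only Taxon 3 and Taxon 9 show the derived state 'present' for III, supporting them as a clade.
IV (derived state 'present') is unique to Taxon 7 (autapomorphy; uninformative for grouping).
V (derived state 'present') is shared by Taxon 1 and Taxon 7 — a synapomorphy uniting that clade.
VI (derived state 'present') is unique to Taxon 4 (autapomorphy; uninformative for grouping).
Only Taxon 3, Taxon 4, and Taxon 9 show the derived state 'absent' for VII, supporting them as a clade.
Most parsimonious ingroup topology: (((Taxon 9,Taxon 3),Taxon 4),(Taxon 7,Taxon 1)).
Taxon 9 and Taxon 4 share a more recent common ancestor with each other than either does with Taxon 7, so Taxon 7 is the least closely related of the three.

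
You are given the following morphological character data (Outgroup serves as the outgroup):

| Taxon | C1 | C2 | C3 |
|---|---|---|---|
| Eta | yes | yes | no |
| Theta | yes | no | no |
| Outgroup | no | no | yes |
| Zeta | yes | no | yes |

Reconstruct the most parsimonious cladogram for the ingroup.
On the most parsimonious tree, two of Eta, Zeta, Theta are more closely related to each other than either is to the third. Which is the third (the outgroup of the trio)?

Character polarity is set by the outgroup: the derived state is whichever differs from the outgroup's state, so for C3 the derived state is 'no', and for the remaining characters it is 'yes'.
C1 (derived state 'yes') is shared by all ingroup taxa — unites the whole ingroup.
C2 (derived state 'yes') is unique to Eta (autapomorphy; uninformative for grouping).
C3 (derived state 'no') is shared by Eta and Theta — a synapomorphy uniting that clade.
Most parsimonious ingroup topology: ((Theta,Eta),Zeta).
Theta and Eta share a more recent common ancestor with each other than either does with Zeta, so Zeta is the least closely related of the three.

Zeta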